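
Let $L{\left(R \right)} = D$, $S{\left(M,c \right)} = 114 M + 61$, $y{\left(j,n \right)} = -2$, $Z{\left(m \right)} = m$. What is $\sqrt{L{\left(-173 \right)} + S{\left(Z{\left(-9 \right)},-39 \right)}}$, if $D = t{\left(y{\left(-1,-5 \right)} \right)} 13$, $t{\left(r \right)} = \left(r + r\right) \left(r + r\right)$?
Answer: $i \sqrt{757} \approx 27.514 i$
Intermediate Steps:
$t{\left(r \right)} = 4 r^{2}$ ($t{\left(r \right)} = 2 r 2 r = 4 r^{2}$)
$S{\left(M,c \right)} = 61 + 114 M$
$D = 208$ ($D = 4 \left(-2\right)^{2} \cdot 13 = 4 \cdot 4 \cdot 13 = 16 \cdot 13 = 208$)
$L{\left(R \right)} = 208$
$\sqrt{L{\left(-173 \right)} + S{\left(Z{\left(-9 \right)},-39 \right)}} = \sqrt{208 + \left(61 + 114 \left(-9\right)\right)} = \sqrt{208 + \left(61 - 1026\right)} = \sqrt{208 - 965} = \sqrt{-757} = i \sqrt{757}$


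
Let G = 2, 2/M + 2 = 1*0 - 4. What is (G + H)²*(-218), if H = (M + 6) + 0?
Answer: -115322/9 ≈ -12814.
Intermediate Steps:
M = -⅓ (M = 2/(-2 + (1*0 - 4)) = 2/(-2 + (0 - 4)) = 2/(-2 - 4) = 2/(-6) = 2*(-⅙) = -⅓ ≈ -0.33333)
H = 17/3 (H = (-⅓ + 6) + 0 = 17/3 + 0 = 17/3 ≈ 5.6667)
(G + H)²*(-218) = (2 + 17/3)²*(-218) = (23/3)²*(-218) = (529/9)*(-218) = -115322/9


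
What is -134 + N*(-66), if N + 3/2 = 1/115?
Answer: -4091/115 ≈ -35.574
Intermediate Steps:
N = -343/230 (N = -3/2 + 1/115 = -343/230 ≈ -1.4913)
-134 + N*(-66) = -134 - 343/230*(-66) = -134 + 11319/115 = -4091/115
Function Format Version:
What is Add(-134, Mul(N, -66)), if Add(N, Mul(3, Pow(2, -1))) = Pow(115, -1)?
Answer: Rational(-4091, 115) ≈ -35.574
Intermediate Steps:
N = Rational(-343, 230) (N = Add(Rational(-3, 2), Pow(115, -1)) = Add(Rational(-3, 2), Rational(1, 115)) = Rational(-343, 230) ≈ -1.4913)
Add(-134, Mul(N, -66)) = Add(-134, Mul(Rational(-343, 230), -66)) = Add(-134, Rational(11319, 115)) = Rational(-4091, 115)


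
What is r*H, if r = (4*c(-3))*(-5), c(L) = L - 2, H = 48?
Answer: 4800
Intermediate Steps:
c(L) = -2 + L
r = 100 (r = (4*(-2 - 3))*(-5) = (4*(-5))*(-5) = -20*(-5) = 100)
r*H = 100*48 = 4800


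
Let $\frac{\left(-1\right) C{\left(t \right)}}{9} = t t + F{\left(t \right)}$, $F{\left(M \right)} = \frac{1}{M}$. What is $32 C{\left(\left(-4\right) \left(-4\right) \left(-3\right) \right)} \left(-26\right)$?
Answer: $17252196$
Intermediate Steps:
$C{\left(t \right)} = - \frac{9}{t} - 9 t^{2}$ ($C{\left(t \right)} = - 9 \left(t t + \frac{1}{t}\right) = - 9 \left(t^{2} + \frac{1}{t}\right) = - 9 \left(\frac{1}{t} + t^{2}\right) = - \frac{9}{t} - 9 t^{2}$)
$32 C{\left(\left(-4\right) \left(-4\right) \left(-3\right) \right)} \left(-26\right) = 32 \frac{9 \left(-1 - \left(\left(-4\right) \left(-4\right) \left(-3\right)\right)^{3}\right)}{\left(-4\right) \left(-4\right) \left(-3\right)} \left(-26\right) = 32 \frac{9 \left(-1 - \left(16 \left(-3\right)\right)^{3}\right)}{16 \left(-3\right)} \left(-26\right) = 32 \frac{9 \left(-1 - \left(-48\right)^{3}\right)}{-48} \left(-26\right) = 32 \cdot 9 \left(- \frac{1}{48}\right) \left(-1 - -110592\right) \left(-26\right) = 32 \cdot 9 \left(- \frac{1}{48}\right) \left(-1 + 110592\right) \left(-26\right) = 32 \cdot 9 \left(- \frac{1}{48}\right) 110591 \left(-26\right) = 32 \left(- \frac{331773}{16}\right) \left(-26\right) = \left(-663546\right) \left(-26\right) = 17252196$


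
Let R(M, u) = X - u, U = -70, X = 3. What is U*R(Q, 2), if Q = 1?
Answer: -70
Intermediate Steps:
R(M, u) = 3 - u
U*R(Q, 2) = -70*(3 - 1*2) = -70*(3 - 2) = -70*1 = -70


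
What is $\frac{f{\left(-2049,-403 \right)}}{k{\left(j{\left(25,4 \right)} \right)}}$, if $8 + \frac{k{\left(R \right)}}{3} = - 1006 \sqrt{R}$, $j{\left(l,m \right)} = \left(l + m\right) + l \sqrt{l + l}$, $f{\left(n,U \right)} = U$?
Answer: $\frac{403}{24 + 3018 \sqrt{29 + 125 \sqrt{2}}} \approx 0.0093035$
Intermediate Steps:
$j{\left(l,m \right)} = l + m + \sqrt{2} l^{\frac{3}{2}}$ ($j{\left(l,m \right)} = \left(l + m\right) + l \sqrt{2 l} = \left(l + m\right) + l \sqrt{2} \sqrt{l} = \left(l + m\right) + \sqrt{2} l^{\frac{3}{2}} = l + m + \sqrt{2} l^{\frac{3}{2}}$)
$k{\left(R \right)} = -24 - 3018 \sqrt{R}$ ($k{\left(R \right)} = -24 + 3 \left(- 1006 \sqrt{R}\right) = -24 - 3018 \sqrt{R}$)
$\frac{f{\left(-2049,-403 \right)}}{k{\left(j{\left(25,4 \right)} \right)}} = - \frac{403}{-24 - 3018 \sqrt{25 + 4 + \sqrt{2} \cdot 25^{\frac{3}{2}}}} = - \frac{403}{-24 - 3018 \sqrt{25 + 4 + \sqrt{2} \cdot 125}} = - \frac{403}{-24 - 3018 \sqrt{25 + 4 + 125 \sqrt{2}}} = - \frac{403}{-24 - 3018 \sqrt{29 + 125 \sqrt{2}}}$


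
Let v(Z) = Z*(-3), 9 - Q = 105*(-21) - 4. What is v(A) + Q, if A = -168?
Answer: 2722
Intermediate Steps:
Q = 2218 (Q = 9 - (105*(-21) - 4) = 9 - (-2205 - 4) = 9 - 1*(-2209) = 9 + 2209 = 2218)
v(Z) = -3*Z
v(A) + Q = -3*(-168) + 2218 = 504 + 2218 = 2722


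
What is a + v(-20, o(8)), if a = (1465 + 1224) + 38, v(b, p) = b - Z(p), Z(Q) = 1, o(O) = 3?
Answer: 2706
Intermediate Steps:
v(b, p) = -1 + b (v(b, p) = b - 1*1 = b - 1 = -1 + b)
a = 2727 (a = 2689 + 38 = 2727)
a + v(-20, o(8)) = 2727 + (-1 - 20) = 2727 - 21 = 2706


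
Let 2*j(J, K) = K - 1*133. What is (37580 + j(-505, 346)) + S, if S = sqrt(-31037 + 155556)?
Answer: 75373/2 + sqrt(124519) ≈ 38039.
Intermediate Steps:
j(J, K) = -133/2 + K/2 (j(J, K) = (K - 1*133)/2 = (K - 133)/2 = (-133 + K)/2 = -133/2 + K/2)
S = sqrt(124519) ≈ 352.87
(37580 + j(-505, 346)) + S = (37580 + (-133/2 + (1/2)*346)) + sqrt(124519) = (37580 + (-133/2 + 173)) + sqrt(124519) = (37580 + 213/2) + sqrt(124519) = 75373/2 + sqrt(124519)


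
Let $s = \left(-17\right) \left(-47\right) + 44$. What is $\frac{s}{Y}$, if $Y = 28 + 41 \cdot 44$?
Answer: $\frac{843}{1832} \approx 0.46015$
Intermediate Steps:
$s = 843$ ($s = 799 + 44 = 843$)
$Y = 1832$ ($Y = 28 + 1804 = 1832$)
$\frac{s}{Y} = \frac{843}{1832}$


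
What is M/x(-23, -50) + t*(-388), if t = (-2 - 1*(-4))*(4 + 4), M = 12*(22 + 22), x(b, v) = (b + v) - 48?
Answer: -68336/11 ≈ -6212.4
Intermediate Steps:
x(b, v) = -48 + b + v
M = 528 (M = 12*44 = 528)
t = 16 (t = (-2 + 4)*8 = 2*8 = 16)
M/x(-23, -50) + t*(-388) = 528/(-48 - 23 - 50) + 16*(-388) = 528/(-121) - 6208 = 528*(-1/121) - 6208 = -48/11 - 6208 = -68336/11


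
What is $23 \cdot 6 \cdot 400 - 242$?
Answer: $54958$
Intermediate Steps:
$23 \cdot 6 \cdot 400 - 242 = 138 \cdot 400 - 242 = 55200 - 242 = 54958$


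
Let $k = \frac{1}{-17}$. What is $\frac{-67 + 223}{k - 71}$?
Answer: $- \frac{663}{302} \approx -2.1954$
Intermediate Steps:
$k = - \frac{1}{17} \approx -0.058824$
$\frac{-67 + 223}{k - 71} = \frac{-67 + 223}{- \frac{1}{17} - 71} = \frac{156}{- \frac{1208}{17}} = 156 \left(- \frac{17}{1208}\right) = - \frac{663}{302}$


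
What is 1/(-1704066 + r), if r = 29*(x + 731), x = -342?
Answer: -1/1692785 ≈ -5.9074e-7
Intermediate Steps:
r = 11281 (r = 29*(-342 + 731) = 29*389 = 11281)
1/(-1704066 + r) = 1/(-1704066 + 11281) = 1/(-1692785) = -1/1692785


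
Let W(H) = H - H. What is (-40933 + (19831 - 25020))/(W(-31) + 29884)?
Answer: -23061/14942 ≈ -1.5434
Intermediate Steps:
W(H) = 0
(-40933 + (19831 - 25020))/(W(-31) + 29884) = (-40933 + (19831 - 25020))/(0 + 29884) = (-40933 - 5189)/29884 = -46122*1/29884 = -23061/14942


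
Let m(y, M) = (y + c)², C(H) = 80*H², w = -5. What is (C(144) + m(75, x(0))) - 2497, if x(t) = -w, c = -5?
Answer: 1661283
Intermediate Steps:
x(t) = 5 (x(t) = -1*(-5) = 5)
m(y, M) = (-5 + y)² (m(y, M) = (y - 5)² = (-5 + y)²)
(C(144) + m(75, x(0))) - 2497 = (80*144² + (-5 + 75)²) - 2497 = (80*20736 + 70²) - 2497 = (1658880 + 4900) - 2497 = 1663780 - 2497 = 1661283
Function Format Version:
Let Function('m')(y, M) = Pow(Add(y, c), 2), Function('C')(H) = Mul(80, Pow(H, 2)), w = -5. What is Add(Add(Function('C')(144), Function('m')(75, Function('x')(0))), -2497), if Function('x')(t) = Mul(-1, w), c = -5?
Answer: 1661283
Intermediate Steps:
Function('x')(t) = 5 (Function('x')(t) = Mul(-1, -5) = 5)
Function('m')(y, M) = Pow(Add(-5, y), 2) (Function('m')(y, M) = Pow(Add(y, -5), 2) = Pow(Add(-5, y), 2))
Add(Add(Function('C')(144), Function('m')(75, Function('x')(0))), -2497) = Add(Add(Mul(80, Pow(144, 2)), Pow(Add(-5, 75), 2)), -2497) = Add(Add(Mul(80, 20736), Pow(70, 2)), -2497) = Add(Add(1658880, 4900), -2497) = Add(1663780, -2497) = 1661283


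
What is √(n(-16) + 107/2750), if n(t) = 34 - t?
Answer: √15136770/550 ≈ 7.0738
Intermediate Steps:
√(n(-16) + 107/2750) = √((34 - 1*(-16)) + 107/2750) = √((34 + 16) + 107*(1/2750)) = √(50 + 107/2750) = √(137607/2750) = √15136770/550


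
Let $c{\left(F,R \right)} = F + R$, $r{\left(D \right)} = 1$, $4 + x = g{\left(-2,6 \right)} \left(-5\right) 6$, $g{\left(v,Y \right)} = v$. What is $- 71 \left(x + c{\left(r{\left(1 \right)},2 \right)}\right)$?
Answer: $-4189$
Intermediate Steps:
$x = 56$ ($x = -4 + \left(-2\right) \left(-5\right) 6 = -4 + 10 \cdot 6 = -4 + 60 = 56$)
$- 71 \left(x + c{\left(r{\left(1 \right)},2 \right)}\right) = - 71 \left(56 + \left(1 + 2\right)\right) = - 71 \left(56 + 3\right) = \left(-71\right) 59 = -4189$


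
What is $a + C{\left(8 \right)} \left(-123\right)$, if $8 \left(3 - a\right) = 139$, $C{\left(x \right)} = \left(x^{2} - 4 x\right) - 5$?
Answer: $- \frac{26683}{8} \approx -3335.4$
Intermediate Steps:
$C{\left(x \right)} = -5 + x^{2} - 4 x$
$a = - \frac{115}{8}$ ($a = 3 - \frac{139}{8} = - \frac{115}{8} \approx -14.375$)
$a + C{\left(8 \right)} \left(-123\right) = - \frac{115}{8} + \left(-5 + 8^{2} - 32\right) \left(-123\right) = - \frac{115}{8} + \left(-5 + 64 - 32\right) \left(-123\right) = - \frac{115}{8} + 27 \left(-123\right) = - \frac{115}{8} - 3321 = - \frac{26683}{8}$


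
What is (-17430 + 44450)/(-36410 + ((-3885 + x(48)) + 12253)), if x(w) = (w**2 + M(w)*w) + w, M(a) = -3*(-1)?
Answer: -13510/12773 ≈ -1.0577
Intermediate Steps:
M(a) = 3
x(w) = w**2 + 4*w (x(w) = (w**2 + 3*w) + w = w**2 + 4*w)
(-17430 + 44450)/(-36410 + ((-3885 + x(48)) + 12253)) = (-17430 + 44450)/(-36410 + ((-3885 + 48*(4 + 48)) + 12253)) = 27020/(-36410 + ((-3885 + 48*52) + 12253)) = 27020/(-36410 + ((-3885 + 2496) + 12253)) = 27020/(-36410 + (-1389 + 12253)) = 27020/(-36410 + 10864) = 27020/(-25546) = 27020*(-1/25546) = -13510/12773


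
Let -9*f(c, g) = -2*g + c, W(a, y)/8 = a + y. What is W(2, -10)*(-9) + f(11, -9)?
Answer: 5155/9 ≈ 572.78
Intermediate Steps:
W(a, y) = 8*a + 8*y (W(a, y) = 8*(a + y) = 8*a + 8*y)
f(c, g) = -c/9 + 2*g/9 (f(c, g) = -(-2*g + c)/9 = -(c - 2*g)/9 = -c/9 + 2*g/9)
W(2, -10)*(-9) + f(11, -9) = (8*2 + 8*(-10))*(-9) + (-⅑*11 + (2/9)*(-9)) = (16 - 80)*(-9) + (-11/9 - 2) = -64*(-9) - 29/9 = 576 - 29/9 = 5155/9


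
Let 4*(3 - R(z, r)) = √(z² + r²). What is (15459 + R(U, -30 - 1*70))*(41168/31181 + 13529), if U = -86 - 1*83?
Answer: 6523246434654/31181 - 421888917*√38561/124724 ≈ 2.0854e+8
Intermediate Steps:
U = -169 (U = -86 - 83 = -169)
R(z, r) = 3 - √(r² + z²)/4 (R(z, r) = 3 - √(z² + r²)/4 = 3 - √(r² + z²)/4)
(15459 + R(U, -30 - 1*70))*(41168/31181 + 13529) = (15459 + (3 - √((-30 - 1*70)² + (-169)²)/4))*(41168/31181 + 13529) = (15459 + (3 - √((-30 - 70)² + 28561)/4))*(41168*(1/31181) + 13529) = (15459 + (3 - √((-100)² + 28561)/4))*(41168/31181 + 13529) = (15459 + (3 - √(10000 + 28561)/4))*(421888917/31181) = (15459 + (3 - √38561/4))*(421888917/31181) = (15462 - √38561/4)*(421888917/31181) = 6523246434654/31181 - 421888917*√38561/124724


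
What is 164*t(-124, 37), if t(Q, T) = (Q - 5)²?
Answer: 2729124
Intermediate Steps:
t(Q, T) = (-5 + Q)²
164*t(-124, 37) = 164*(-5 - 124)² = 164*(-129)² = 164*16641 = 2729124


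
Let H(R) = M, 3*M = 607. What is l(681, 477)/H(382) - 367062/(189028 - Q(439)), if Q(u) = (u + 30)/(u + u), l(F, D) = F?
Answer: 143444548293/100741431805 ≈ 1.4239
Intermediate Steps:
M = 607/3 (M = (⅓)*607 = 607/3 ≈ 202.33)
Q(u) = (30 + u)/(2*u) (Q(u) = (30 + u)/((2*u)) = (30 + u)*(1/(2*u)) = (30 + u)/(2*u))
H(R) = 607/3
l(681, 477)/H(382) - 367062/(189028 - Q(439)) = 681/(607/3) - 367062/(189028 - (30 + 439)/(2*439)) = 681*(3/607) - 367062/(189028 - 469/(2*439)) = 2043/607 - 367062/(189028 - 1*469/878) = 2043/607 - 367062/(189028 - 469/878) = 2043/607 - 367062/165966115/878 = 2043/607 - 367062*878/165966115 = 2043/607 - 322280436/165966115 = 143444548293/100741431805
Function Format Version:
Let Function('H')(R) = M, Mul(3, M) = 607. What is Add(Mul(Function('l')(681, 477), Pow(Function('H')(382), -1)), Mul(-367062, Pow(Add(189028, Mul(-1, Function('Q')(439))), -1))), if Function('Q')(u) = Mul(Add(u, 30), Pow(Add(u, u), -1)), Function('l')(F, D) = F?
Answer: Rational(143444548293, 100741431805) ≈ 1.4239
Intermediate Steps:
M = Rational(607, 3) (M = Mul(Rational(1, 3), 607) = Rational(607, 3) ≈ 202.33)
Function('Q')(u) = Mul(Rational(1, 2), Pow(u, -1), Add(30, u)) (Function('Q')(u) = Mul(Add(30, u), Pow(Mul(2, u), -1)) = Mul(Add(30, u), Mul(Rational(1, 2), Pow(u, -1))) = Mul(Rational(1, 2), Pow(u, -1), Add(30, u)))
Function('H')(R) = Rational(607, 3)
Add(Mul(Function('l')(681, 477), Pow(Function('H')(382), -1)), Mul(-367062, Pow(Add(189028, Mul(-1, Function('Q')(439))), -1))) = Add(Mul(681, Pow(Rational(607, 3), -1)), Mul(-367062, Pow(Add(189028, Mul(-1, Mul(Rational(1, 2), Pow(439, -1), Add(30, 439)))), -1))) = Add(Mul(681, Rational(3, 607)), Mul(-367062, Pow(Add(189028, Mul(-1, Mul(Rational(1, 2), Rational(1, 439), 469))), -1))) = Add(Rational(2043, 607), Mul(-367062, Pow(Add(189028, Mul(-1, Rational(469, 878))), -1))) = Add(Rational(2043, 607), Mul(-367062, Pow(Add(189028, Rational(-469, 878)), -1))) = Add(Rational(2043, 607), Mul(-367062, Pow(Rational(165966115, 878), -1))) = Add(Rational(2043, 607), Mul(-367062, Rational(878, 165966115))) = Add(Rational(2043, 607), Rational(-322280436, 165966115)) = Rational(143444548293, 100741431805)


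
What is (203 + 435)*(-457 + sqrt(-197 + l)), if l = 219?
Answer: -291566 + 638*sqrt(22) ≈ -2.8857e+5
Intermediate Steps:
(203 + 435)*(-457 + sqrt(-197 + l)) = (203 + 435)*(-457 + sqrt(-197 + 219)) = 638*(-457 + sqrt(22)) = -291566 + 638*sqrt(22)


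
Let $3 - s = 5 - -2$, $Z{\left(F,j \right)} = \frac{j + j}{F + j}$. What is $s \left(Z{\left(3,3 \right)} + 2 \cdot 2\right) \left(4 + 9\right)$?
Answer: $-260$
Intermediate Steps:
$Z{\left(F,j \right)} = \frac{2 j}{F + j}$
$s = -4$ ($s = 3 - \left(5 - -2\right) = 3 - \left(5 + 2\right) = 3 - 7 = -4$)
$s \left(Z{\left(3,3 \right)} + 2 \cdot 2\right) \left(4 + 9\right) = - 4 \left(2 \cdot 3 \frac{1}{3 + 3} + 2 \cdot 2\right) \left(4 + 9\right) = - 4 \left(2 \cdot 3 \cdot \frac{1}{6} + 4\right) 13 = - 4 \left(1 + 4\right) 13 = \left(-4\right) 5 \cdot 13 = \left(-20\right) 13 = -260$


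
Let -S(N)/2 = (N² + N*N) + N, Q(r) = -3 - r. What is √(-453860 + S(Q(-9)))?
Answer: 8*I*√7094 ≈ 673.81*I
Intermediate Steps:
S(N) = -4*N² - 2*N (S(N) = -2*((N² + N*N) + N) = -2*((N² + N²) + N) = -2*(2*N² + N) = -2*(N + 2*N²) = -4*N² - 2*N)
√(-453860 + S(Q(-9))) = √(-453860 - 2*(-3 - 1*(-9))*(1 + 2*(-3 - 1*(-9)))) = √(-453860 - 2*(-3 + 9)*(1 + 2*(-3 + 9))) = √(-453860 - 2*6*(1 + 2*6)) = √(-453860 - 2*6*(1 + 12)) = √(-453860 - 2*6*13) = √(-453860 - 156) = √(-454016) = 8*I*√7094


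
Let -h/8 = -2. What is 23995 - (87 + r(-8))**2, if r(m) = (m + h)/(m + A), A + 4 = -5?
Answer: 4770714/289 ≈ 16508.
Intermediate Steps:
A = -9 (A = -4 - 5 = -9)
h = 16 (h = -8*(-2) = 16)
r(m) = (16 + m)/(-9 + m) (r(m) = (m + 16)/(m - 9) = (16 + m)/(-9 + m))
23995 - (87 + r(-8))**2 = 23995 - (87 + (16 - 8)/(-9 - 8))**2 = 23995 - (87 + 8/(-17))**2 = 23995 - (87 - 1/17*8)**2 = 23995 - (87 - 8/17)**2 = 23995 - (1471/17)**2 = 23995 - 1*2163841/289 = 23995 - 2163841/289 = 4770714/289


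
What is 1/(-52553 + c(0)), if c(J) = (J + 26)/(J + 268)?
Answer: -134/7042089 ≈ -1.9028e-5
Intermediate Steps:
c(J) = (26 + J)/(268 + J)
1/(-52553 + c(0)) = 1/(-52553 + (26 + 0)/(268 + 0)) = 1/(-52553 + 26/268) = 1/(-52553 + (1/268)*26) = 1/(-52553 + 13/134) = 1/(-7042089/134) = -134/7042089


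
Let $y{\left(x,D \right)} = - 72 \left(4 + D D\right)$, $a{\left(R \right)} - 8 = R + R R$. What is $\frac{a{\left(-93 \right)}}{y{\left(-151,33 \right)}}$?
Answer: $- \frac{2141}{19674} \approx -0.10882$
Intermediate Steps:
$a{\left(R \right)} = 8 + R + R^{2}$ ($a{\left(R \right)} = 8 + \left(R + R R\right) = 8 + \left(R + R^{2}\right) = 8 + R + R^{2}$)
$y{\left(x,D \right)} = -288 - 72 D^{2}$ ($y{\left(x,D \right)} = - 72 \left(4 + D^{2}\right) = -288 - 72 D^{2}$)
$\frac{a{\left(-93 \right)}}{y{\left(-151,33 \right)}} = \frac{8 - 93 + \left(-93\right)^{2}}{-288 - 72 \cdot 33^{2}} = \frac{8 - 93 + 8649}{-288 - 78408} = \frac{8564}{-288 - 78408} = \frac{8564}{-78696} = 8564 \left(- \frac{1}{78696}\right) = - \frac{2141}{19674}$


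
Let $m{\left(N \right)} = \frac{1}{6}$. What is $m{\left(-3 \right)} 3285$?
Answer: $\frac{1095}{2} \approx 547.5$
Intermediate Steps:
$m{\left(N \right)} = \frac{1}{6}$
$m{\left(-3 \right)} 3285 = \frac{1}{6} \cdot 3285 = \frac{1095}{2}$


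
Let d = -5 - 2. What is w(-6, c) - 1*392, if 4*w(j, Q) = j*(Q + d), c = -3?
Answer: -377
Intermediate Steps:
d = -7
w(j, Q) = j*(-7 + Q)/4 (w(j, Q) = (j*(Q - 7))/4 = (j*(-7 + Q))/4 = j*(-7 + Q)/4)
w(-6, c) - 1*392 = (1/4)*(-6)*(-7 - 3) - 1*392 = (1/4)*(-6)*(-10) - 392 = 15 - 392 = -377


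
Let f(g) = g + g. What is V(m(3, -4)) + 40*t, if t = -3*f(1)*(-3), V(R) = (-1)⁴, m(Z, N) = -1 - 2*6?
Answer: 721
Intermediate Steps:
f(g) = 2*g
m(Z, N) = -13 (m(Z, N) = -1 - 12 = -13)
V(R) = 1
t = 18 (t = -6*(-3) = 18)
V(m(3, -4)) + 40*t = 1 + 40*18 = 1 + 720 = 721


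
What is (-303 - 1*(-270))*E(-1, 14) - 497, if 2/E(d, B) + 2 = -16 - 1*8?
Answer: -6428/13 ≈ -494.46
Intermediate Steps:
E(d, B) = -1/13 (E(d, B) = 2/(-2 + (-16 - 1*8)) = 2/(-2 + (-16 - 8)) = 2/(-2 - 24) = 2/(-26) = 2*(-1/26) = -1/13)
(-303 - 1*(-270))*E(-1, 14) - 497 = (-303 - 1*(-270))*(-1/13) - 497 = (-303 + 270)*(-1/13) - 497 = -33*(-1/13) - 497 = 33/13 - 497 = -6428/13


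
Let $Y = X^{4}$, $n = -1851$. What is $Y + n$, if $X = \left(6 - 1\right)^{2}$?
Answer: $388774$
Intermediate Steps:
$X = 25$ ($X = 5^{2} = 25$)
$Y = 390625$ ($Y = 25^{4} = 390625$)
$Y + n = 390625 - 1851 = 388774$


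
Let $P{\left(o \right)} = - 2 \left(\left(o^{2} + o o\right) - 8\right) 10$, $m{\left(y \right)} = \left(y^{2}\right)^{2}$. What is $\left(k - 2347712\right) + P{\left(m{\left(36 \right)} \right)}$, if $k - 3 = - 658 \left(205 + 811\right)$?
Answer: $-112844399314317$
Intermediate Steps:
$k = -668525$ ($k = 3 - 658 \left(205 + 811\right) = 3 - 668528 = -668525$)
$m{\left(y \right)} = y^{4}$
$P{\left(o \right)} = 160 - 40 o^{2}$ ($P{\left(o \right)} = - 2 \left(\left(o^{2} + o^{2}\right) - 8\right) 10 = - 2 \left(2 o^{2} - 8\right) 10 = - 2 \left(-8 + 2 o^{2}\right) 10 = \left(16 - 4 o^{2}\right) 10 = 160 - 40 o^{2}$)
$\left(k - 2347712\right) + P{\left(m{\left(36 \right)} \right)} = \left(-668525 - 2347712\right) + \left(160 - 40 \left(36^{4}\right)^{2}\right) = -3016237 + \left(160 - 40 \cdot 1679616^{2}\right) = -3016237 + \left(160 - 112844396298240\right) = -3016237 - 112844396298080 = -112844399314317$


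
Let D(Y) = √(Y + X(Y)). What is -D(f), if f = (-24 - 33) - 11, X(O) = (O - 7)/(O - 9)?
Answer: -I*√397397/77 ≈ -8.1869*I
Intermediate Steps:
X(O) = (-7 + O)/(-9 + O)
f = -68 (f = -57 - 11 = -68)
D(Y) = √(Y + (-7 + Y)/(-9 + Y))
-D(f) = -√((-7 - 68 - 68*(-9 - 68))/(-9 - 68)) = -√((-7 - 68 - 68*(-77))/(-77)) = -√(-(-7 - 68 + 5236)/77) = -√(-1/77*5161) = -√(-5161/77) = -I*√397397/77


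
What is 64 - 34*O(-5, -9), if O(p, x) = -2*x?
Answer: -548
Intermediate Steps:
64 - 34*O(-5, -9) = 64 - (-68)*(-9) = 64 - 34*18 = 64 - 612 = -548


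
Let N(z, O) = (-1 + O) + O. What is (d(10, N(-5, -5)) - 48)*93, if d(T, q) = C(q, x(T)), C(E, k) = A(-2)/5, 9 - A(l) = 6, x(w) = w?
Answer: -22041/5 ≈ -4408.2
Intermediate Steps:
A(l) = 3 (A(l) = 9 - 1*6 = 9 - 6 = 3)
N(z, O) = -1 + 2*O
C(E, k) = ⅗ (C(E, k) = 3/5 = 3*(⅕) = ⅗)
d(T, q) = ⅗
(d(10, N(-5, -5)) - 48)*93 = (⅗ - 48)*93 = -237/5*93 = -22041/5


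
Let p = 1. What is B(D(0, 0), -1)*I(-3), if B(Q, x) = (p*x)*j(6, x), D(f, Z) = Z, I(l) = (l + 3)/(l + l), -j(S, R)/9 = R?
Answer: 0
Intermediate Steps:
j(S, R) = -9*R
I(l) = (3 + l)/(2*l) (I(l) = (3 + l)/((2*l)) = (3 + l)*(1/(2*l)) = (3 + l)/(2*l))
B(Q, x) = -9*x² (B(Q, x) = (1*x)*(-9*x) = x*(-9*x) = -9*x²)
B(D(0, 0), -1)*I(-3) = (-9*(-1)²)*((½)*(3 - 3)/(-3)) = (-9*1)*((½)*(-⅓)*0) = -9*0 = 0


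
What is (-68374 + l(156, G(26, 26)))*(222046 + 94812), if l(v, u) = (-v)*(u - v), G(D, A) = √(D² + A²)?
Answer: -13953792604 - 1285176048*√2 ≈ -1.5771e+10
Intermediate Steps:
G(D, A) = √(A² + D²)
l(v, u) = -v*(u - v)
(-68374 + l(156, G(26, 26)))*(222046 + 94812) = (-68374 + 156*(156 - √(26² + 26²)))*(222046 + 94812) = (-68374 + 156*(156 - √(676 + 676)))*316858 = (-68374 + 156*(156 - √1352))*316858 = (-68374 + 156*(156 - 26*√2))*316858 = (-68374 + (24336 - 4056*√2))*316858 = (-44038 - 4056*√2)*316858 = -13953792604 - 1285176048*√2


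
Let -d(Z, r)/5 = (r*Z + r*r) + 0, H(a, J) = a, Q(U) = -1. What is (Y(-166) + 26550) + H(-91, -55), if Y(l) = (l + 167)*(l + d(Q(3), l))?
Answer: -112317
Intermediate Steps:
d(Z, r) = -5*r**2 - 5*Z*r (d(Z, r) = -5*((r*Z + r*r) + 0) = -5*((Z*r + r**2) + 0) = -5*((r**2 + Z*r) + 0) = -5*(r**2 + Z*r) = -5*r**2 - 5*Z*r)
Y(l) = (167 + l)*(l - 5*l*(-1 + l)) (Y(l) = (l + 167)*(l - 5*l*(-1 + l)) = (167 + l)*(l - 5*l*(-1 + l)))
(Y(-166) + 26550) + H(-91, -55) = (-166*(1002 - 829*(-166) - 5*(-166)**2) + 26550) - 91 = (-166*(1002 + 137614 - 5*27556) + 26550) - 91 = (-166*(1002 + 137614 - 137780) + 26550) - 91 = (-166*836 + 26550) - 91 = (-138776 + 26550) - 91 = -112226 - 91 = -112317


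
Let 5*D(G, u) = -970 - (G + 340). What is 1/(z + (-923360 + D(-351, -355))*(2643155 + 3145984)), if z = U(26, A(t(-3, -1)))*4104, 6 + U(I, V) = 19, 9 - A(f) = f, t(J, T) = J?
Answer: -5/26732848452741 ≈ -1.8704e-13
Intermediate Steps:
D(G, u) = -262 - G/5 (D(G, u) = (-970 - (G + 340))/5 = (-970 - (340 + G))/5 = (-970 + (-340 - G))/5 = (-1310 - G)/5 = -262 - G/5)
A(f) = 9 - f
U(I, V) = 13 (U(I, V) = -6 + 19 = 13)
z = 53352 (z = 13*4104 = 53352)
1/(z + (-923360 + D(-351, -355))*(2643155 + 3145984)) = 1/(53352 + (-923360 + (-262 - ⅕*(-351)))*(2643155 + 3145984)) = 1/(53352 + (-923360 + (-262 + 351/5))*5789139) = 1/(53352 + (-923360 - 959/5)*5789139) = 1/(53352 - 4617759/5*5789139) = 1/(53352 - 26732848719501/5) = 1/(-26732848452741/5) = -5/26732848452741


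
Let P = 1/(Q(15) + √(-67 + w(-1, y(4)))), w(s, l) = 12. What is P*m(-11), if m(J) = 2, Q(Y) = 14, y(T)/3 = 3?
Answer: 28/251 - 2*I*√55/251 ≈ 0.11155 - 0.059093*I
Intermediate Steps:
y(T) = 9 (y(T) = 3*3 = 9)
P = 1/(14 + I*√55) (P = 1/(14 + √(-67 + 12)) = 1/(14 + √(-55)) = 1/(14 + I*√55) ≈ 0.055777 - 0.029547*I)
P*m(-11) = (14/251 - I*√55/251)*2 = 28/251 - 2*I*√55/251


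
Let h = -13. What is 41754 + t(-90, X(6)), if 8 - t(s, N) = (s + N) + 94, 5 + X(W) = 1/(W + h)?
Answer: 292342/7 ≈ 41763.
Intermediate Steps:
X(W) = -5 + 1/(-13 + W) (X(W) = -5 + 1/(W - 13) = -5 + 1/(-13 + W))
t(s, N) = -86 - N - s (t(s, N) = 8 - ((s + N) + 94) = 8 - ((N + s) + 94) = 8 - (94 + N + s) = 8 + (-94 - N - s) = -86 - N - s)
41754 + t(-90, X(6)) = 41754 + (-86 - (66 - 5*6)/(-13 + 6) - 1*(-90)) = 41754 + (-86 - (66 - 30)/(-7) + 90) = 41754 + (-86 - (-1)*36/7 + 90) = 41754 + (-86 - 1*(-36/7) + 90) = 41754 + (-86 + 36/7 + 90) = 41754 + 64/7 = 292342/7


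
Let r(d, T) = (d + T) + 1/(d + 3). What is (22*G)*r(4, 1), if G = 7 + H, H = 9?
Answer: 12672/7 ≈ 1810.3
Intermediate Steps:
G = 16 (G = 7 + 9 = 16)
r(d, T) = T + d + 1/(3 + d) (r(d, T) = (T + d) + 1/(3 + d) = T + d + 1/(3 + d))
(22*G)*r(4, 1) = (22*16)*((1 + 4² + 3*1 + 3*4 + 1*4)/(3 + 4)) = 352*((1 + 16 + 3 + 12 + 4)/7) = 352*((⅐)*36) = 352*(36/7) = 12672/7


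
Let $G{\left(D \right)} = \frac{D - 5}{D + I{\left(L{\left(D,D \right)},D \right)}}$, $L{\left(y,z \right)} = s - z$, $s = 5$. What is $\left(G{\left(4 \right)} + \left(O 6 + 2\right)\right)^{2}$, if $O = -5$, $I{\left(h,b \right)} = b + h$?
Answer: $\frac{64009}{81} \approx 790.23$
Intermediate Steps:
$L{\left(y,z \right)} = 5 - z$
$G{\left(D \right)} = \frac{-5 + D}{5 + D}$ ($G{\left(D \right)} = \frac{D - 5}{D + \left(D - \left(-5 + D\right)\right)} = \frac{-5 + D}{D + 5} = \frac{-5 + D}{5 + D}$)
$\left(G{\left(4 \right)} + \left(O 6 + 2\right)\right)^{2} = \left(\frac{-5 + 4}{5 + 4} + \left(\left(-5\right) 6 + 2\right)\right)^{2} = \left(\frac{1}{9} \left(-1\right) + \left(-30 + 2\right)\right)^{2} = \left(\frac{1}{9} \left(-1\right) - 28\right)^{2} = \left(- \frac{1}{9} - 28\right)^{2} = \left(- \frac{253}{9}\right)^{2} = \frac{64009}{81}$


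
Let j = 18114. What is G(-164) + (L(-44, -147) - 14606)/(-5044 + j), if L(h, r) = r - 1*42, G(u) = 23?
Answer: 57163/2614 ≈ 21.868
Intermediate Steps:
L(h, r) = -42 + r (L(h, r) = r - 42 = -42 + r)
G(-164) + (L(-44, -147) - 14606)/(-5044 + j) = 23 + ((-42 - 147) - 14606)/(-5044 + 18114) = 23 + (-189 - 14606)/13070 = 23 - 14795*1/13070 = 23 - 2959/2614 = 57163/2614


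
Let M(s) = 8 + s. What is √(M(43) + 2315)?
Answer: 13*√14 ≈ 48.642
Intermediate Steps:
√(M(43) + 2315) = √((8 + 43) + 2315) = √(51 + 2315) = √2366 = 13*√14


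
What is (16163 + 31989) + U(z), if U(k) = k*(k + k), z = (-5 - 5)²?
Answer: 68152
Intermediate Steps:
z = 100 (z = (-10)² = 100)
U(k) = 2*k² (U(k) = k*(2*k) = 2*k²)
(16163 + 31989) + U(z) = (16163 + 31989) + 2*100² = 48152 + 2*10000 = 48152 + 20000 = 68152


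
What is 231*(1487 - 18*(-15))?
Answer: 405867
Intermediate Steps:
231*(1487 - 18*(-15)) = 231*(1487 + 270) = 231*1757 = 405867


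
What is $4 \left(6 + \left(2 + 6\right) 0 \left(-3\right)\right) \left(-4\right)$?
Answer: $-96$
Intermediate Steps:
$4 \left(6 + \left(2 + 6\right) 0 \left(-3\right)\right) \left(-4\right) = 4 \left(6 + 8 \cdot 0 \left(-3\right)\right) \left(-4\right) = 4 \left(6 + 0 \left(-3\right)\right) \left(-4\right) = 4 \left(6 + 0\right) \left(-4\right) = 4 \cdot 6 \left(-4\right) = 24 \left(-4\right) = -96$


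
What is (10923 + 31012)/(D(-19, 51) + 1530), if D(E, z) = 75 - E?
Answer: 41935/1624 ≈ 25.822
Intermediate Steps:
(10923 + 31012)/(D(-19, 51) + 1530) = (10923 + 31012)/((75 - 1*(-19)) + 1530) = 41935/((75 + 19) + 1530) = 41935/(94 + 1530) = 41935/1624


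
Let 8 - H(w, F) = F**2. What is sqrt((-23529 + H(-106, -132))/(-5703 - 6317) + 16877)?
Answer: sqrt(24388878697)/1202 ≈ 129.92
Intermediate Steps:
H(w, F) = 8 - F**2
sqrt((-23529 + H(-106, -132))/(-5703 - 6317) + 16877) = sqrt((-23529 + (8 - 1*(-132)**2))/(-5703 - 6317) + 16877) = sqrt((-23529 + (8 - 1*17424))/(-12020) + 16877) = sqrt((-23529 + (8 - 17424))*(-1/12020) + 16877) = sqrt((-23529 - 17416)*(-1/12020) + 16877) = sqrt(-40945*(-1/12020) + 16877) = sqrt(8189/2404 + 16877) = sqrt(40580497/2404) = sqrt(24388878697)/1202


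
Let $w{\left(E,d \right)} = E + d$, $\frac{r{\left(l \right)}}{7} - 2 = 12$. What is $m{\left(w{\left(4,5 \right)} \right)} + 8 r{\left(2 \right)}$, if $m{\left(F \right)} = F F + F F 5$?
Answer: $1270$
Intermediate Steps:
$r{\left(l \right)} = 98$ ($r{\left(l \right)} = 14 + 7 \cdot 12 = 14 + 84 = 98$)
$m{\left(F \right)} = 6 F^{2}$ ($m{\left(F \right)} = F^{2} + F 5 F = F^{2} + 5 F^{2} = 6 F^{2}$)
$m{\left(w{\left(4,5 \right)} \right)} + 8 r{\left(2 \right)} = 6 \left(4 + 5\right)^{2} + 8 \cdot 98 = 6 \cdot 9^{2} + 784 = 6 \cdot 81 + 784 = 486 + 784 = 1270$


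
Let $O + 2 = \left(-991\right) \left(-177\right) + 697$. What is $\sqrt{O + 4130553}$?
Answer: $\sqrt{4306655} \approx 2075.3$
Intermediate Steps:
$O = 176102$ ($O = -2 + \left(\left(-991\right) \left(-177\right) + 697\right) = -2 + \left(175407 + 697\right) = -2 + 176104 = 176102$)
$\sqrt{O + 4130553} = \sqrt{176102 + 4130553} = \sqrt{4306655}$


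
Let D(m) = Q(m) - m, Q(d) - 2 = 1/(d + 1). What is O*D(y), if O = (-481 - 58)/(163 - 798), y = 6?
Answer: -2079/635 ≈ -3.2740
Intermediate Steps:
O = 539/635 (O = -539/(-635) = -539*(-1/635) = 539/635 ≈ 0.84882)
Q(d) = 2 + 1/(1 + d) (Q(d) = 2 + 1/(d + 1) = 2 + 1/(1 + d))
D(m) = -m + (3 + 2*m)/(1 + m) (D(m) = (3 + 2*m)/(1 + m) - m = -m + (3 + 2*m)/(1 + m))
O*D(y) = 539*((3 + 6 - 1*6**2)/(1 + 6))/635 = 539*((3 + 6 - 1*36)/7)/635 = 539*((3 + 6 - 36)/7)/635 = 539*((1/7)*(-27))/635 = (539/635)*(-27/7) = -2079/635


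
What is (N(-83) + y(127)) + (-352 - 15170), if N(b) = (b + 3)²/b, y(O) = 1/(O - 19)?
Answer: -139830325/8964 ≈ -15599.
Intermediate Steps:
y(O) = 1/(-19 + O)
N(b) = (3 + b)²/b
(N(-83) + y(127)) + (-352 - 15170) = ((3 - 83)²/(-83) + 1/(-19 + 127)) + (-352 - 15170) = (-1/83*(-80)² + 1/108) - 15522 = (-1/83*6400 + 1/108) - 15522 = (-6400/83 + 1/108) - 15522 = -691117/8964 - 15522 = -139830325/8964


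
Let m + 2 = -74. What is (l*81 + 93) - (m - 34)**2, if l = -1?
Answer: -12088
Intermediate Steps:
m = -76 (m = -2 - 74 = -76)
(l*81 + 93) - (m - 34)**2 = (-1*81 + 93) - (-76 - 34)**2 = (-81 + 93) - 1*(-110)**2 = 12 - 1*12100 = 12 - 12100 = -12088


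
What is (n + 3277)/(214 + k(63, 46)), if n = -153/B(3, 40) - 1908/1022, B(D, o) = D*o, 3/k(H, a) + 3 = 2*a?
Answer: 5955671651/389361560 ≈ 15.296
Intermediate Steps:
k(H, a) = 3/(-3 + 2*a)
n = -64221/20440 (n = -153/(3*40) - 1908/1022 = -153/120 - 1908*1/1022 = -153*1/120 - 954/511 = -51/40 - 954/511 = -64221/20440 ≈ -3.1419)
(n + 3277)/(214 + k(63, 46)) = (-64221/20440 + 3277)/(214 + 3/(-3 + 2*46)) = 66917659/(20440*(214 + 3/(-3 + 92))) = 66917659/(20440*(214 + 3/89)) = 66917659/(20440*(19049/89)) = (66917659/20440)*(89/19049) = 5955671651/389361560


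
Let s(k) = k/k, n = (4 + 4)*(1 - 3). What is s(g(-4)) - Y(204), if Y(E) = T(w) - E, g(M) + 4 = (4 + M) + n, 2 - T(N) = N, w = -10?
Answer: 193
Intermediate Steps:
T(N) = 2 - N
n = -16 (n = 8*(-2) = -16)
g(M) = -16 + M (g(M) = -4 + ((4 + M) - 16) = -4 + (-12 + M) = -16 + M)
s(k) = 1
Y(E) = 12 - E (Y(E) = (2 - 1*(-10)) - E = (2 + 10) - E = 12 - E)
s(g(-4)) - Y(204) = 1 - (12 - 1*204) = 1 - (12 - 204) = 1 - 1*(-192) = 1 + 192 = 193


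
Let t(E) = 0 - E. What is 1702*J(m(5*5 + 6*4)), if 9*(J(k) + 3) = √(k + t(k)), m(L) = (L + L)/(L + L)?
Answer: -5106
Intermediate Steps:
t(E) = -E
m(L) = 1 (m(L) = (2*L)/((2*L)) = (2*L)*(1/(2*L)) = 1)
J(k) = -3 (J(k) = -3 + √(k - k)/9 = -3 + √0/9 = -3 + (⅑)*0 = -3 + 0 = -3)
1702*J(m(5*5 + 6*4)) = 1702*(-3) = -5106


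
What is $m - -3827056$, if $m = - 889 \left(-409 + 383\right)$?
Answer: $3850170$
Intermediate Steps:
$m = 23114$ ($m = \left(-889\right) \left(-26\right) = 23114$)
$m - -3827056 = 23114 - -3827056 = 23114 + 3827056 = 3850170$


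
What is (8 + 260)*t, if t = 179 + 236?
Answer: 111220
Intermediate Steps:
t = 415
(8 + 260)*t = (8 + 260)*415 = 268*415 = 111220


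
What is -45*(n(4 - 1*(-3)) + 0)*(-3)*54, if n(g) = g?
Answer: 51030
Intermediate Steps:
-45*(n(4 - 1*(-3)) + 0)*(-3)*54 = -45*((4 - 1*(-3)) + 0)*(-3)*54 = -45*((4 + 3) + 0)*(-3)*54 = -45*(7 + 0)*(-3)*54 = -315*(-3)*54 = -45*(-21)*54 = 945*54 = 51030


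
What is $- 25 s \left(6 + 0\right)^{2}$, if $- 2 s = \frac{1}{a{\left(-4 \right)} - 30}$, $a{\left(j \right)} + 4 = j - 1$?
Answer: $- \frac{150}{13} \approx -11.538$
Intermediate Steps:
$a{\left(j \right)} = -5 + j$ ($a{\left(j \right)} = -4 + \left(j - 1\right) = -4 + \left(-1 + j\right) = -5 + j$)
$s = \frac{1}{78}$ ($s = - \frac{1}{2 \left(\left(-5 - 4\right) - 30\right)} = - \frac{1}{2 \left(-9 - 30\right)} = - \frac{1}{2 \left(-39\right)} = \left(- \frac{1}{2}\right) \left(- \frac{1}{39}\right) = \frac{1}{78} \approx 0.012821$)
$- 25 s \left(6 + 0\right)^{2} = \left(-25\right) \frac{1}{78} \left(6 + 0\right)^{2} = - \frac{25 \cdot 6^{2}}{78} = \left(- \frac{25}{78}\right) 36 = - \frac{150}{13}$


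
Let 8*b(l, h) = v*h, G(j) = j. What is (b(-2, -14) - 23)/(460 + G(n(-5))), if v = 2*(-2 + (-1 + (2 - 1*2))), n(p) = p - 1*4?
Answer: -25/902 ≈ -0.027716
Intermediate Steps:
n(p) = -4 + p (n(p) = p - 4 = -4 + p)
v = -6 (v = 2*(-2 + (-1 + (2 - 2))) = 2*(-2 + (-1 + 0)) = 2*(-2 - 1) = 2*(-3) = -6)
b(l, h) = -3*h/4 (b(l, h) = (-6*h)/8 = -3*h/4)
(b(-2, -14) - 23)/(460 + G(n(-5))) = (-3/4*(-14) - 23)/(460 + (-4 - 5)) = (21/2 - 23)/(460 - 9) = -25/2/451 = -25/2*1/451 = -25/902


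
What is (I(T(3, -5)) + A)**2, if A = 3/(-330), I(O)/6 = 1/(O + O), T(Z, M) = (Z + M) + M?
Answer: 113569/592900 ≈ 0.19155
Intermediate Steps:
T(Z, M) = Z + 2*M (T(Z, M) = (M + Z) + M = Z + 2*M)
I(O) = 3/O (I(O) = 6/(O + O) = 6/((2*O)) = 6*(1/(2*O)) = 3/O)
A = -1/110 (A = 3*(-1/330) = -1/110 ≈ -0.0090909)
(I(T(3, -5)) + A)**2 = (3/(3 + 2*(-5)) - 1/110)**2 = (3/(3 - 10) - 1/110)**2 = (3/(-7) - 1/110)**2 = (3*(-1/7) - 1/110)**2 = (-3/7 - 1/110)**2 = (-337/770)**2 = 113569/592900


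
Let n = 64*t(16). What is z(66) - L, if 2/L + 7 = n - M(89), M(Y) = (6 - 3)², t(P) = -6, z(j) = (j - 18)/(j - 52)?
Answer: 4807/1400 ≈ 3.4336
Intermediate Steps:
z(j) = (-18 + j)/(-52 + j)
n = -384 (n = 64*(-6) = -384)
M(Y) = 9 (M(Y) = 3² = 9)
L = -1/200 (L = 2/(-7 + (-384 - 1*9)) = 2/(-7 + (-384 - 9)) = 2/(-7 - 393) = 2/(-400) = 2*(-1/400) = -1/200 ≈ -0.0050000)
z(66) - L = (-18 + 66)/(-52 + 66) - 1*(-1/200) = 48/14 + 1/200 = (1/14)*48 + 1/200 = 24/7 + 1/200 = 4807/1400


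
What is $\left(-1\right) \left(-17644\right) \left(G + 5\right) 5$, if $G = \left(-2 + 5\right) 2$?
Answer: $970420$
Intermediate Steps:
$G = 6$ ($G = 3 \cdot 2 = 6$)
$\left(-1\right) \left(-17644\right) \left(G + 5\right) 5 = \left(-1\right) \left(-17644\right) \left(6 + 5\right) 5 = 17644 \cdot 11 \cdot 5 = 17644 \cdot 55 = 970420$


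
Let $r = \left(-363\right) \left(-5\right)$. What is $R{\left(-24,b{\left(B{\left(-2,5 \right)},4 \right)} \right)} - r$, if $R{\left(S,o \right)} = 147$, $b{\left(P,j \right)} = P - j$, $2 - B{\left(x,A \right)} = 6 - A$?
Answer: $-1668$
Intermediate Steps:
$B{\left(x,A \right)} = -4 + A$ ($B{\left(x,A \right)} = 2 - \left(6 - A\right) = 2 + \left(-6 + A\right) = -4 + A$)
$r = 1815$
$R{\left(-24,b{\left(B{\left(-2,5 \right)},4 \right)} \right)} - r = 147 - 1815 = -1668$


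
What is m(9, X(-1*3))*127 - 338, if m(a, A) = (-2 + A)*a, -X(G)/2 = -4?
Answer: 6520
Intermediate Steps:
X(G) = 8 (X(G) = -2*(-4) = 8)
m(a, A) = a*(-2 + A)
m(9, X(-1*3))*127 - 338 = (9*(-2 + 8))*127 - 338 = (9*6)*127 - 338 = 54*127 - 338 = 6858 - 338 = 6520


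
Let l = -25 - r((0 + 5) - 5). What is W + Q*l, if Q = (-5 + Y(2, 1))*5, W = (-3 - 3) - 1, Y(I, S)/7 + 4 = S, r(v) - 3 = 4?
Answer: 4153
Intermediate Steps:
r(v) = 7 (r(v) = 3 + 4 = 7)
Y(I, S) = -28 + 7*S
W = -7 (W = -6 - 1 = -7)
l = -32 (l = -25 - 1*7 = -25 - 7 = -32)
Q = -130 (Q = (-5 + (-28 + 7*1))*5 = (-5 + (-28 + 7))*5 = (-5 - 21)*5 = -26*5 = -130)
W + Q*l = -7 - 130*(-32) = -7 + 4160 = 4153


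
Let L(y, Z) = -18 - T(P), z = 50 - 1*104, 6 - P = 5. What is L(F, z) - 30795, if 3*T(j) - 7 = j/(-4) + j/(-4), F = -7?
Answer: -184891/6 ≈ -30815.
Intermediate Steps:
P = 1 (P = 6 - 1*5 = 6 - 5 = 1)
z = -54 (z = 50 - 104 = -54)
T(j) = 7/3 - j/6 (T(j) = 7/3 + (j/(-4) + j/(-4))/3 = 7/3 + (j*(-¼) + j*(-¼))/3 = 7/3 + (-j/4 - j/4)/3 = 7/3 + (-j/2)/3 = 7/3 - j/6)
L(y, Z) = -121/6 (L(y, Z) = -18 - (7/3 - ⅙*1) = -18 - (7/3 - ⅙) = -18 - 1*13/6 = -18 - 13/6 = -121/6)
L(F, z) - 30795 = -121/6 - 30795 = -184891/6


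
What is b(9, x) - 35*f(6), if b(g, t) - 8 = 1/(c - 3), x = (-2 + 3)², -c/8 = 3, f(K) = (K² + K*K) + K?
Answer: -73495/27 ≈ -2722.0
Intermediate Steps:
f(K) = K + 2*K² (f(K) = (K² + K²) + K = 2*K² + K = K + 2*K²)
c = -24 (c = -8*3 = -24)
x = 1 (x = 1² = 1)
b(g, t) = 215/27 (b(g, t) = 8 + 1/(-24 - 3) = 8 + 1/(-27) = 8 - 1/27 = 215/27)
b(9, x) - 35*f(6) = 215/27 - 210*(1 + 2*6) = 215/27 - 210*(1 + 12) = 215/27 - 210*13 = 215/27 - 35*78 = 215/27 - 2730 = -73495/27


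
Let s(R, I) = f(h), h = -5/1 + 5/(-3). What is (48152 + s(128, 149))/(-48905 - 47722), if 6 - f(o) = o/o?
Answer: -48157/96627 ≈ -0.49838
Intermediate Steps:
h = -20/3 (h = -5*1 + 5*(-⅓) = -5 - 5/3 = -20/3 ≈ -6.6667)
f(o) = 5 (f(o) = 6 - o/o = 6 - 1*1 = 6 - 1 = 5)
s(R, I) = 5
(48152 + s(128, 149))/(-48905 - 47722) = (48152 + 5)/(-48905 - 47722) = 48157/(-96627) = 48157*(-1/96627) = -48157/96627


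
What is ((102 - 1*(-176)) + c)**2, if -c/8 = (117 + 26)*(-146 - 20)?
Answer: 36169193124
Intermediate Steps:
c = 189904 (c = -8*(117 + 26)*(-146 - 20) = -1144*(-166) = -8*(-23738) = 189904)
((102 - 1*(-176)) + c)**2 = ((102 - 1*(-176)) + 189904)**2 = ((102 + 176) + 189904)**2 = (278 + 189904)**2 = 190182**2 = 36169193124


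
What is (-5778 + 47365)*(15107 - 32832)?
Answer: -737129575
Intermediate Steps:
(-5778 + 47365)*(15107 - 32832) = 41587*(-17725) = -737129575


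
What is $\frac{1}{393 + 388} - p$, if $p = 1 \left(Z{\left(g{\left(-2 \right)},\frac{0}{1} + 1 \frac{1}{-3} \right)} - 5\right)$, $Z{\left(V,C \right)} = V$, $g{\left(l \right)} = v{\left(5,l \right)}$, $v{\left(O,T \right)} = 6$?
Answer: $- \frac{780}{781} \approx -0.99872$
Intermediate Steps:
$g{\left(l \right)} = 6$
$p = 1$ ($p = 1 \left(6 - 5\right) = 1 \cdot 1 = 1$)
$\frac{1}{393 + 388} - p = \frac{1}{393 + 388} - 1 = \frac{1}{781} - 1 = - \frac{780}{781}$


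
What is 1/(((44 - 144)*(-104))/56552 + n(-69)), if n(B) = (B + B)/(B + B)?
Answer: 7069/8369 ≈ 0.84466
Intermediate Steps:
n(B) = 1 (n(B) = (2*B)/((2*B)) = (2*B)*(1/(2*B)) = 1)
1/(((44 - 144)*(-104))/56552 + n(-69)) = 1/(((44 - 144)*(-104))/56552 + 1) = 1/(-100*(-104)*(1/56552) + 1) = 1/(10400*(1/56552) + 1) = 1/(1300/7069 + 1) = 1/(8369/7069) = 7069/8369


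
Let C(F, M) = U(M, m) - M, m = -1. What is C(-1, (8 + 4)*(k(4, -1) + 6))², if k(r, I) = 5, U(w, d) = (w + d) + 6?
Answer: 25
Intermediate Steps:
U(w, d) = 6 + d + w (U(w, d) = (d + w) + 6 = 6 + d + w)
C(F, M) = 5 (C(F, M) = (6 - 1 + M) - M = (5 + M) - M = 5)
C(-1, (8 + 4)*(k(4, -1) + 6))² = 5² = 25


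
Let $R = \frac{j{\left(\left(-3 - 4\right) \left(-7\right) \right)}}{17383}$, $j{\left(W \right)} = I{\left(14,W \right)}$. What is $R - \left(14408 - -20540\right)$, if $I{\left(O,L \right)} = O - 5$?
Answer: $- \frac{607501075}{17383} \approx -34948.0$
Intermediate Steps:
$I{\left(O,L \right)} = -5 + O$
$j{\left(W \right)} = 9$ ($j{\left(W \right)} = -5 + 14 = 9$)
$R = \frac{9}{17383} \approx 0.00051775$
$R - \left(14408 - -20540\right) = \frac{9}{17383} - \left(14408 - -20540\right) = \frac{9}{17383} - \left(14408 + 20540\right) = \frac{9}{17383} - 34948 = - \frac{607501075}{17383}$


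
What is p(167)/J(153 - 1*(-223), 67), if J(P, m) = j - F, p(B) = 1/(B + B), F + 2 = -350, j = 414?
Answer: 1/255844 ≈ 3.9086e-6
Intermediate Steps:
F = -352 (F = -2 - 350 = -352)
p(B) = 1/(2*B)
J(P, m) = 766 (J(P, m) = 414 - 1*(-352) = 414 + 352 = 766)
p(167)/J(153 - 1*(-223), 67) = ((½)/167)/766 = ((½)*(1/167))*(1/766) = (1/334)*(1/766) = 1/255844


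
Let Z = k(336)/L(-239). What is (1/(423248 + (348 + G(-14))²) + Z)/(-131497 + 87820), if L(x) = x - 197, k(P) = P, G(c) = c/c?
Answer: 1990609/112820237559 ≈ 1.7644e-5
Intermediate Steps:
G(c) = 1
L(x) = -197 + x
Z = -84/109 (Z = 336/(-197 - 239) = 336/(-436) = 336*(-1/436) = -84/109 ≈ -0.77064)
(1/(423248 + (348 + G(-14))²) + Z)/(-131497 + 87820) = (1/(423248 + (348 + 1)²) - 84/109)/(-131497 + 87820) = (1/(423248 + 349²) - 84/109)/(-43677) = (1/(423248 + 121801) - 84/109)*(-1/43677) = (1/545049 - 84/109)*(-1/43677) = -45784007/59410341*(-1/43677) = 1990609/112820237559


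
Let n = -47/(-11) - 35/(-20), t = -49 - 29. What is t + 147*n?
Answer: 35523/44 ≈ 807.34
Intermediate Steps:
t = -78
n = 265/44 (n = -47*(-1/11) - 35*(-1/20) = 47/11 + 7/4 = 265/44 ≈ 6.0227)
t + 147*n = -78 + 147*(265/44) = -78 + 38955/44 = 35523/44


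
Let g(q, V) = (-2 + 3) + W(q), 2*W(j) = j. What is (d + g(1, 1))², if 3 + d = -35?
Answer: 5329/4 ≈ 1332.3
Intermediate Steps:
d = -38 (d = -3 - 35 = -38)
W(j) = j/2
g(q, V) = 1 + q/2 (g(q, V) = (-2 + 3) + q/2 = 1 + q/2)
(d + g(1, 1))² = (-38 + (1 + (½)*1))² = (-38 + (1 + ½))² = (-38 + 3/2)² = (-73/2)² = 5329/4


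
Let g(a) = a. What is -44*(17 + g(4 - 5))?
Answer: -704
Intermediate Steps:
-44*(17 + g(4 - 5)) = -44*(17 + (4 - 5)) = -44*(17 - 1) = -44*16 = -704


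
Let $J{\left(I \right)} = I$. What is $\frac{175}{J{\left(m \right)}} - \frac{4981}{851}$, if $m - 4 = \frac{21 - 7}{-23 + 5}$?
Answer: $\frac{1195876}{24679} \approx 48.457$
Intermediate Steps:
$m = \frac{29}{9}$ ($m = 4 + \frac{21 - 7}{-23 + 5} = 4 + \frac{14}{-18} = 4 + 14 \left(- \frac{1}{18}\right) = 4 - \frac{7}{9} = \frac{29}{9} \approx 3.2222$)
$\frac{175}{J{\left(m \right)}} - \frac{4981}{851} = \frac{175}{\frac{29}{9}} - \frac{4981}{851} = 175 \cdot \frac{9}{29} - \frac{4981}{851} = \frac{1575}{29} - \frac{4981}{851} = \frac{1195876}{24679}$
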